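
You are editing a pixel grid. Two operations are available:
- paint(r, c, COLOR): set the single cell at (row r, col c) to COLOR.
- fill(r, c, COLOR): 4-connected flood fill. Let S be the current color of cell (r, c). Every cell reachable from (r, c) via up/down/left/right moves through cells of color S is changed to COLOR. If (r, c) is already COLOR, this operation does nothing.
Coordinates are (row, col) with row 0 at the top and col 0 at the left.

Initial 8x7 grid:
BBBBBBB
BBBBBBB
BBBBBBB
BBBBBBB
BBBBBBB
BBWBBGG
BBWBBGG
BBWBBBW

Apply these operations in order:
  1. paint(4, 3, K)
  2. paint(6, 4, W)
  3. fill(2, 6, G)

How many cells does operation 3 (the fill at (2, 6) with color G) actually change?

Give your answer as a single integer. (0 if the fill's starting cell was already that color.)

Answer: 46

Derivation:
After op 1 paint(4,3,K):
BBBBBBB
BBBBBBB
BBBBBBB
BBBBBBB
BBBKBBB
BBWBBGG
BBWBBGG
BBWBBBW
After op 2 paint(6,4,W):
BBBBBBB
BBBBBBB
BBBBBBB
BBBBBBB
BBBKBBB
BBWBBGG
BBWBWGG
BBWBBBW
After op 3 fill(2,6,G) [46 cells changed]:
GGGGGGG
GGGGGGG
GGGGGGG
GGGGGGG
GGGKGGG
GGWGGGG
GGWGWGG
GGWGGGW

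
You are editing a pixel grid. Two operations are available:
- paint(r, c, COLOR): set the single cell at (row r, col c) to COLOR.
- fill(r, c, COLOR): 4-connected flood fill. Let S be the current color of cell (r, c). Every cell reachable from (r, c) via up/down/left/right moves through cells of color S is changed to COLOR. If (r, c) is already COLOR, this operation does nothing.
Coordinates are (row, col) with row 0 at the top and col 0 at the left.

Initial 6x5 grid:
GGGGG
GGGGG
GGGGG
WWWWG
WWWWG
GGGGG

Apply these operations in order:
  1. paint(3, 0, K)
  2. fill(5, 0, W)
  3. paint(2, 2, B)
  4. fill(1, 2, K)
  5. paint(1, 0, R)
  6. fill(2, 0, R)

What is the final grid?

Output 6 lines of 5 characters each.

After op 1 paint(3,0,K):
GGGGG
GGGGG
GGGGG
KWWWG
WWWWG
GGGGG
After op 2 fill(5,0,W) [22 cells changed]:
WWWWW
WWWWW
WWWWW
KWWWW
WWWWW
WWWWW
After op 3 paint(2,2,B):
WWWWW
WWWWW
WWBWW
KWWWW
WWWWW
WWWWW
After op 4 fill(1,2,K) [28 cells changed]:
KKKKK
KKKKK
KKBKK
KKKKK
KKKKK
KKKKK
After op 5 paint(1,0,R):
KKKKK
RKKKK
KKBKK
KKKKK
KKKKK
KKKKK
After op 6 fill(2,0,R) [28 cells changed]:
RRRRR
RRRRR
RRBRR
RRRRR
RRRRR
RRRRR

Answer: RRRRR
RRRRR
RRBRR
RRRRR
RRRRR
RRRRR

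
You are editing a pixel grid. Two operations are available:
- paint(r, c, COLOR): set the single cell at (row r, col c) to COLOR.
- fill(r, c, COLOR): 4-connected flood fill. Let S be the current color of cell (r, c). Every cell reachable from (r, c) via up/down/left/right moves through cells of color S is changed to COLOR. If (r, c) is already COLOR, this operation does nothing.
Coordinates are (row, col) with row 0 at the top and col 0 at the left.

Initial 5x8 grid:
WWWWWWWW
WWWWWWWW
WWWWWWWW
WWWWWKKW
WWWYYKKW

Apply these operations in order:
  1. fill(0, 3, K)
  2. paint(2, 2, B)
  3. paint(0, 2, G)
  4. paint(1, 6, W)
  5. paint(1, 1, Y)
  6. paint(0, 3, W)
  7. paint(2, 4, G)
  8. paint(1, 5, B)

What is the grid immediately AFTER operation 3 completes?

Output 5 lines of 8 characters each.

Answer: KKGKKKKK
KKKKKKKK
KKBKKKKK
KKKKKKKK
KKKYYKKK

Derivation:
After op 1 fill(0,3,K) [34 cells changed]:
KKKKKKKK
KKKKKKKK
KKKKKKKK
KKKKKKKK
KKKYYKKK
After op 2 paint(2,2,B):
KKKKKKKK
KKKKKKKK
KKBKKKKK
KKKKKKKK
KKKYYKKK
After op 3 paint(0,2,G):
KKGKKKKK
KKKKKKKK
KKBKKKKK
KKKKKKKK
KKKYYKKK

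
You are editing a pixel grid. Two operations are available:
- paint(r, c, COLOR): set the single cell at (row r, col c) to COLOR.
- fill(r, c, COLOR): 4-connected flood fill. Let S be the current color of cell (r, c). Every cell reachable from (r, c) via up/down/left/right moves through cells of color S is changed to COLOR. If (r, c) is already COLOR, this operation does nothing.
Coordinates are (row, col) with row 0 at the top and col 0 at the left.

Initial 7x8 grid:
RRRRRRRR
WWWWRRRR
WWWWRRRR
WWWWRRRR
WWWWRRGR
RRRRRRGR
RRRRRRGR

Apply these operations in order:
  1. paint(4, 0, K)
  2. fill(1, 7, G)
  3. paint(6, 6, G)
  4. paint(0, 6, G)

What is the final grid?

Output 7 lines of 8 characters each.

Answer: GGGGGGGG
WWWWGGGG
WWWWGGGG
WWWWGGGG
KWWWGGGG
GGGGGGGG
GGGGGGGG

Derivation:
After op 1 paint(4,0,K):
RRRRRRRR
WWWWRRRR
WWWWRRRR
WWWWRRRR
KWWWRRGR
RRRRRRGR
RRRRRRGR
After op 2 fill(1,7,G) [37 cells changed]:
GGGGGGGG
WWWWGGGG
WWWWGGGG
WWWWGGGG
KWWWGGGG
GGGGGGGG
GGGGGGGG
After op 3 paint(6,6,G):
GGGGGGGG
WWWWGGGG
WWWWGGGG
WWWWGGGG
KWWWGGGG
GGGGGGGG
GGGGGGGG
After op 4 paint(0,6,G):
GGGGGGGG
WWWWGGGG
WWWWGGGG
WWWWGGGG
KWWWGGGG
GGGGGGGG
GGGGGGGG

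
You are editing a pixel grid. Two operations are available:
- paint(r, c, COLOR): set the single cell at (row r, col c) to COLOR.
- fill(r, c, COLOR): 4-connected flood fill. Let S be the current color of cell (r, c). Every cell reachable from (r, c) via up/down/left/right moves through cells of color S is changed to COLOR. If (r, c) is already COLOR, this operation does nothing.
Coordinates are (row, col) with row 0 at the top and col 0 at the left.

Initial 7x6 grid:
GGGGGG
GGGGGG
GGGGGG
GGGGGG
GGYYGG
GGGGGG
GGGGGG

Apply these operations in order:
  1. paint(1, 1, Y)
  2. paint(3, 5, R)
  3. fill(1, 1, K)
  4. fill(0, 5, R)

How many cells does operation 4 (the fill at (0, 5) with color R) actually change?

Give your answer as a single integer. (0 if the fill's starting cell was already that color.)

Answer: 38

Derivation:
After op 1 paint(1,1,Y):
GGGGGG
GYGGGG
GGGGGG
GGGGGG
GGYYGG
GGGGGG
GGGGGG
After op 2 paint(3,5,R):
GGGGGG
GYGGGG
GGGGGG
GGGGGR
GGYYGG
GGGGGG
GGGGGG
After op 3 fill(1,1,K) [1 cells changed]:
GGGGGG
GKGGGG
GGGGGG
GGGGGR
GGYYGG
GGGGGG
GGGGGG
After op 4 fill(0,5,R) [38 cells changed]:
RRRRRR
RKRRRR
RRRRRR
RRRRRR
RRYYRR
RRRRRR
RRRRRR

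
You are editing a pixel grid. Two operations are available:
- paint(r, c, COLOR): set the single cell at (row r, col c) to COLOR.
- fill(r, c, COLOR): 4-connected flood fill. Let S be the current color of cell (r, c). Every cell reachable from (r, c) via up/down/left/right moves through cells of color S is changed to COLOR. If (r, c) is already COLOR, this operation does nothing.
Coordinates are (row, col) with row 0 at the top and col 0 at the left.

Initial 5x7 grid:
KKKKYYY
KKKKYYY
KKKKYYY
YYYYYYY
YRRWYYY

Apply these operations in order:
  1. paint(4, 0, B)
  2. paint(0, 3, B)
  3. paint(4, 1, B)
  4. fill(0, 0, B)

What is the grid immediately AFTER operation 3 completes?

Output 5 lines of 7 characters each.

Answer: KKKBYYY
KKKKYYY
KKKKYYY
YYYYYYY
BBRWYYY

Derivation:
After op 1 paint(4,0,B):
KKKKYYY
KKKKYYY
KKKKYYY
YYYYYYY
BRRWYYY
After op 2 paint(0,3,B):
KKKBYYY
KKKKYYY
KKKKYYY
YYYYYYY
BRRWYYY
After op 3 paint(4,1,B):
KKKBYYY
KKKKYYY
KKKKYYY
YYYYYYY
BBRWYYY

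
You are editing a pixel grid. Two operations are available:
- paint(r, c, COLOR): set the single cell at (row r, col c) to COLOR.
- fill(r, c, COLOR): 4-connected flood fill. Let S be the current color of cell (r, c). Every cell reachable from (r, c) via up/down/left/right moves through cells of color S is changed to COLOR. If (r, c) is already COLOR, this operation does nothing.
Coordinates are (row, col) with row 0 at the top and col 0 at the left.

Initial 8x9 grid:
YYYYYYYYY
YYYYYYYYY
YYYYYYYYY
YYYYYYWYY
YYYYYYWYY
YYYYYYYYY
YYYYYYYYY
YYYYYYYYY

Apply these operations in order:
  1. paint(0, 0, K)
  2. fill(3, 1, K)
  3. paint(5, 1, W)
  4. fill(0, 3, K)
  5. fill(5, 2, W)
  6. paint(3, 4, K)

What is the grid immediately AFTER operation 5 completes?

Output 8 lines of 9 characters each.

After op 1 paint(0,0,K):
KYYYYYYYY
YYYYYYYYY
YYYYYYYYY
YYYYYYWYY
YYYYYYWYY
YYYYYYYYY
YYYYYYYYY
YYYYYYYYY
After op 2 fill(3,1,K) [69 cells changed]:
KKKKKKKKK
KKKKKKKKK
KKKKKKKKK
KKKKKKWKK
KKKKKKWKK
KKKKKKKKK
KKKKKKKKK
KKKKKKKKK
After op 3 paint(5,1,W):
KKKKKKKKK
KKKKKKKKK
KKKKKKKKK
KKKKKKWKK
KKKKKKWKK
KWKKKKKKK
KKKKKKKKK
KKKKKKKKK
After op 4 fill(0,3,K) [0 cells changed]:
KKKKKKKKK
KKKKKKKKK
KKKKKKKKK
KKKKKKWKK
KKKKKKWKK
KWKKKKKKK
KKKKKKKKK
KKKKKKKKK
After op 5 fill(5,2,W) [69 cells changed]:
WWWWWWWWW
WWWWWWWWW
WWWWWWWWW
WWWWWWWWW
WWWWWWWWW
WWWWWWWWW
WWWWWWWWW
WWWWWWWWW

Answer: WWWWWWWWW
WWWWWWWWW
WWWWWWWWW
WWWWWWWWW
WWWWWWWWW
WWWWWWWWW
WWWWWWWWW
WWWWWWWWW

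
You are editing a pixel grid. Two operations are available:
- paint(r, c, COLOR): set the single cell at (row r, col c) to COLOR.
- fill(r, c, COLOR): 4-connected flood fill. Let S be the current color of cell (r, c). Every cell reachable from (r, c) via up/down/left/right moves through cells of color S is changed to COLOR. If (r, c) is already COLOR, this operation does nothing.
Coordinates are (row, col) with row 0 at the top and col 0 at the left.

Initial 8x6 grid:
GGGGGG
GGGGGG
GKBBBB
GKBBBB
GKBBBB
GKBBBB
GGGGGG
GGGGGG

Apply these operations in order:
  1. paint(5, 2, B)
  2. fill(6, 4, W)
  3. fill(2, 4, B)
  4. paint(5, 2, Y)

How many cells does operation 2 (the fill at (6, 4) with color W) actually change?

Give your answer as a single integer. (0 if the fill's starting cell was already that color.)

Answer: 28

Derivation:
After op 1 paint(5,2,B):
GGGGGG
GGGGGG
GKBBBB
GKBBBB
GKBBBB
GKBBBB
GGGGGG
GGGGGG
After op 2 fill(6,4,W) [28 cells changed]:
WWWWWW
WWWWWW
WKBBBB
WKBBBB
WKBBBB
WKBBBB
WWWWWW
WWWWWW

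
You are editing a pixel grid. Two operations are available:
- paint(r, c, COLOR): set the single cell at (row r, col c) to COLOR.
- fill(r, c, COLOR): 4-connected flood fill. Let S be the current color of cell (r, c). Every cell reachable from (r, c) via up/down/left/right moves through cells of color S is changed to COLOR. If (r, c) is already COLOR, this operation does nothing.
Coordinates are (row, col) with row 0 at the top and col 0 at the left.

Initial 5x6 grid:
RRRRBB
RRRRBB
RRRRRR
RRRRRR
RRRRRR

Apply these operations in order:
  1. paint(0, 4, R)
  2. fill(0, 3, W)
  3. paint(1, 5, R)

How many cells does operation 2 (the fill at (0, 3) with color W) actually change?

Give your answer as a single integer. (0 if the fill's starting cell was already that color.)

Answer: 27

Derivation:
After op 1 paint(0,4,R):
RRRRRB
RRRRBB
RRRRRR
RRRRRR
RRRRRR
After op 2 fill(0,3,W) [27 cells changed]:
WWWWWB
WWWWBB
WWWWWW
WWWWWW
WWWWWW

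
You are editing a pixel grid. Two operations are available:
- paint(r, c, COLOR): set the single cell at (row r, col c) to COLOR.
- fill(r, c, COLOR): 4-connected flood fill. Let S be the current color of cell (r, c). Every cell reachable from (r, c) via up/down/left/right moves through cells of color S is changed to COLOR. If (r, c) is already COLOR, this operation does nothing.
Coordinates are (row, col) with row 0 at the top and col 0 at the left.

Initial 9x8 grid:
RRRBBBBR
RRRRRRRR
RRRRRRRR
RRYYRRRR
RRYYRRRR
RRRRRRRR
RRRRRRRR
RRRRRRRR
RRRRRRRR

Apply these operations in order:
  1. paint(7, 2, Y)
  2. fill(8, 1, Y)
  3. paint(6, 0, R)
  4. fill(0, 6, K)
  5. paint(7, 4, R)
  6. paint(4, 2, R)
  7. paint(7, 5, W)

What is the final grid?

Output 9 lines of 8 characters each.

After op 1 paint(7,2,Y):
RRRBBBBR
RRRRRRRR
RRRRRRRR
RRYYRRRR
RRYYRRRR
RRRRRRRR
RRRRRRRR
RRYRRRRR
RRRRRRRR
After op 2 fill(8,1,Y) [63 cells changed]:
YYYBBBBY
YYYYYYYY
YYYYYYYY
YYYYYYYY
YYYYYYYY
YYYYYYYY
YYYYYYYY
YYYYYYYY
YYYYYYYY
After op 3 paint(6,0,R):
YYYBBBBY
YYYYYYYY
YYYYYYYY
YYYYYYYY
YYYYYYYY
YYYYYYYY
RYYYYYYY
YYYYYYYY
YYYYYYYY
After op 4 fill(0,6,K) [4 cells changed]:
YYYKKKKY
YYYYYYYY
YYYYYYYY
YYYYYYYY
YYYYYYYY
YYYYYYYY
RYYYYYYY
YYYYYYYY
YYYYYYYY
After op 5 paint(7,4,R):
YYYKKKKY
YYYYYYYY
YYYYYYYY
YYYYYYYY
YYYYYYYY
YYYYYYYY
RYYYYYYY
YYYYRYYY
YYYYYYYY
After op 6 paint(4,2,R):
YYYKKKKY
YYYYYYYY
YYYYYYYY
YYYYYYYY
YYRYYYYY
YYYYYYYY
RYYYYYYY
YYYYRYYY
YYYYYYYY
After op 7 paint(7,5,W):
YYYKKKKY
YYYYYYYY
YYYYYYYY
YYYYYYYY
YYRYYYYY
YYYYYYYY
RYYYYYYY
YYYYRWYY
YYYYYYYY

Answer: YYYKKKKY
YYYYYYYY
YYYYYYYY
YYYYYYYY
YYRYYYYY
YYYYYYYY
RYYYYYYY
YYYYRWYY
YYYYYYYY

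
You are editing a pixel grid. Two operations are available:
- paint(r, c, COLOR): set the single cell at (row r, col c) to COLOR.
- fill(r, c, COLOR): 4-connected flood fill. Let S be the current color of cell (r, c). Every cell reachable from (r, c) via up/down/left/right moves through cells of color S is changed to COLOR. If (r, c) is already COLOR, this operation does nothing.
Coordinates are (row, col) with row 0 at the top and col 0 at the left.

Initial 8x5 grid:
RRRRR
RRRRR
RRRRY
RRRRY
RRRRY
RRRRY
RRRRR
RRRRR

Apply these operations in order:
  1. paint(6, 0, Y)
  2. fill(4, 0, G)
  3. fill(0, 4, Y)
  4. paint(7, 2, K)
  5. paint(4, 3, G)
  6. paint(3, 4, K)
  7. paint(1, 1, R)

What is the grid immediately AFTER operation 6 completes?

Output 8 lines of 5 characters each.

After op 1 paint(6,0,Y):
RRRRR
RRRRR
RRRRY
RRRRY
RRRRY
RRRRY
YRRRR
RRRRR
After op 2 fill(4,0,G) [35 cells changed]:
GGGGG
GGGGG
GGGGY
GGGGY
GGGGY
GGGGY
YGGGG
GGGGG
After op 3 fill(0,4,Y) [35 cells changed]:
YYYYY
YYYYY
YYYYY
YYYYY
YYYYY
YYYYY
YYYYY
YYYYY
After op 4 paint(7,2,K):
YYYYY
YYYYY
YYYYY
YYYYY
YYYYY
YYYYY
YYYYY
YYKYY
After op 5 paint(4,3,G):
YYYYY
YYYYY
YYYYY
YYYYY
YYYGY
YYYYY
YYYYY
YYKYY
After op 6 paint(3,4,K):
YYYYY
YYYYY
YYYYY
YYYYK
YYYGY
YYYYY
YYYYY
YYKYY

Answer: YYYYY
YYYYY
YYYYY
YYYYK
YYYGY
YYYYY
YYYYY
YYKYY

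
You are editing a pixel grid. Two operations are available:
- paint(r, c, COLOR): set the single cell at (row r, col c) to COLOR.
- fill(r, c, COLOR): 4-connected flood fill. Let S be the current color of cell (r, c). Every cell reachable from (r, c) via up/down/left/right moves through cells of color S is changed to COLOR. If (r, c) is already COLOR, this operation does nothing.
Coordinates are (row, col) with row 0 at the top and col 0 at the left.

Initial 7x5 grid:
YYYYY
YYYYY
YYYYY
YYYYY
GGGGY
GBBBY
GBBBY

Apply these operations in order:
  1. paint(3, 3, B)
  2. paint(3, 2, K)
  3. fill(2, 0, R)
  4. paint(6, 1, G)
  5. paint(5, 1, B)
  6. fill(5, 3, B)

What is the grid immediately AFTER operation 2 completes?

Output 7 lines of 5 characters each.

After op 1 paint(3,3,B):
YYYYY
YYYYY
YYYYY
YYYBY
GGGGY
GBBBY
GBBBY
After op 2 paint(3,2,K):
YYYYY
YYYYY
YYYYY
YYKBY
GGGGY
GBBBY
GBBBY

Answer: YYYYY
YYYYY
YYYYY
YYKBY
GGGGY
GBBBY
GBBBY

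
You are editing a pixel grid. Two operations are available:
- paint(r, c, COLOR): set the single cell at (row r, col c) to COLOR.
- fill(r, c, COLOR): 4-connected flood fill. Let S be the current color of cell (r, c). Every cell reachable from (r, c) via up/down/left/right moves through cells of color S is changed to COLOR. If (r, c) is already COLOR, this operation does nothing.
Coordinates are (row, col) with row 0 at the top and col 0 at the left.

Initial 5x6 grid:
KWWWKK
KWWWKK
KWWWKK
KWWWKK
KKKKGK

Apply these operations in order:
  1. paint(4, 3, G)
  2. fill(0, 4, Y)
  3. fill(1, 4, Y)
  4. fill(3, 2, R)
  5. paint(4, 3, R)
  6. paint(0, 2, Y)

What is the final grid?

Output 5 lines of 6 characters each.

After op 1 paint(4,3,G):
KWWWKK
KWWWKK
KWWWKK
KWWWKK
KKKGGK
After op 2 fill(0,4,Y) [9 cells changed]:
KWWWYY
KWWWYY
KWWWYY
KWWWYY
KKKGGY
After op 3 fill(1,4,Y) [0 cells changed]:
KWWWYY
KWWWYY
KWWWYY
KWWWYY
KKKGGY
After op 4 fill(3,2,R) [12 cells changed]:
KRRRYY
KRRRYY
KRRRYY
KRRRYY
KKKGGY
After op 5 paint(4,3,R):
KRRRYY
KRRRYY
KRRRYY
KRRRYY
KKKRGY
After op 6 paint(0,2,Y):
KRYRYY
KRRRYY
KRRRYY
KRRRYY
KKKRGY

Answer: KRYRYY
KRRRYY
KRRRYY
KRRRYY
KKKRGY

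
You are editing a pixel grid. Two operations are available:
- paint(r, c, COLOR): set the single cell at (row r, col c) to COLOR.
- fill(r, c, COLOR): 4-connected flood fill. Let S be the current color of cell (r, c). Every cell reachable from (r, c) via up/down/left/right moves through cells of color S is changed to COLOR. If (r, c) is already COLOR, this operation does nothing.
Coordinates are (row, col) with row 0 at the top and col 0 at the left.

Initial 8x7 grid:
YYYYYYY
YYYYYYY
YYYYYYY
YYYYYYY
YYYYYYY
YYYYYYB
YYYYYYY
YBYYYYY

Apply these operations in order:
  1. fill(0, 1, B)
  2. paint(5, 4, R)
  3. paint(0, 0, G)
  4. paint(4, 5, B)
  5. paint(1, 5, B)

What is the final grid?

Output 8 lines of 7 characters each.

After op 1 fill(0,1,B) [54 cells changed]:
BBBBBBB
BBBBBBB
BBBBBBB
BBBBBBB
BBBBBBB
BBBBBBB
BBBBBBB
BBBBBBB
After op 2 paint(5,4,R):
BBBBBBB
BBBBBBB
BBBBBBB
BBBBBBB
BBBBBBB
BBBBRBB
BBBBBBB
BBBBBBB
After op 3 paint(0,0,G):
GBBBBBB
BBBBBBB
BBBBBBB
BBBBBBB
BBBBBBB
BBBBRBB
BBBBBBB
BBBBBBB
After op 4 paint(4,5,B):
GBBBBBB
BBBBBBB
BBBBBBB
BBBBBBB
BBBBBBB
BBBBRBB
BBBBBBB
BBBBBBB
After op 5 paint(1,5,B):
GBBBBBB
BBBBBBB
BBBBBBB
BBBBBBB
BBBBBBB
BBBBRBB
BBBBBBB
BBBBBBB

Answer: GBBBBBB
BBBBBBB
BBBBBBB
BBBBBBB
BBBBBBB
BBBBRBB
BBBBBBB
BBBBBBB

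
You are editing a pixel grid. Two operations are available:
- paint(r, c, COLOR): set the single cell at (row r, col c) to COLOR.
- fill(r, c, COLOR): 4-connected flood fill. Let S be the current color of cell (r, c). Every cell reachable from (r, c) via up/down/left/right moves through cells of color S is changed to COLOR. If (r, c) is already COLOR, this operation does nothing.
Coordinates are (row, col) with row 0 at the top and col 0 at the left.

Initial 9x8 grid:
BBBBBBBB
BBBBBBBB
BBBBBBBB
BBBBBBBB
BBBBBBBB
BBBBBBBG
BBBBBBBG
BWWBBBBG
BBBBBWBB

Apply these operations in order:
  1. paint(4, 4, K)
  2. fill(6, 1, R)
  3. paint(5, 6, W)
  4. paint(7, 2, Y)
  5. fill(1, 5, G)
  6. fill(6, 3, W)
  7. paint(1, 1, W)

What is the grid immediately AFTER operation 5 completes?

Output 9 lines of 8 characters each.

After op 1 paint(4,4,K):
BBBBBBBB
BBBBBBBB
BBBBBBBB
BBBBBBBB
BBBBKBBB
BBBBBBBG
BBBBBBBG
BWWBBBBG
BBBBBWBB
After op 2 fill(6,1,R) [65 cells changed]:
RRRRRRRR
RRRRRRRR
RRRRRRRR
RRRRRRRR
RRRRKRRR
RRRRRRRG
RRRRRRRG
RWWRRRRG
RRRRRWRR
After op 3 paint(5,6,W):
RRRRRRRR
RRRRRRRR
RRRRRRRR
RRRRRRRR
RRRRKRRR
RRRRRRWG
RRRRRRRG
RWWRRRRG
RRRRRWRR
After op 4 paint(7,2,Y):
RRRRRRRR
RRRRRRRR
RRRRRRRR
RRRRRRRR
RRRRKRRR
RRRRRRWG
RRRRRRRG
RWYRRRRG
RRRRRWRR
After op 5 fill(1,5,G) [64 cells changed]:
GGGGGGGG
GGGGGGGG
GGGGGGGG
GGGGGGGG
GGGGKGGG
GGGGGGWG
GGGGGGGG
GWYGGGGG
GGGGGWGG

Answer: GGGGGGGG
GGGGGGGG
GGGGGGGG
GGGGGGGG
GGGGKGGG
GGGGGGWG
GGGGGGGG
GWYGGGGG
GGGGGWGG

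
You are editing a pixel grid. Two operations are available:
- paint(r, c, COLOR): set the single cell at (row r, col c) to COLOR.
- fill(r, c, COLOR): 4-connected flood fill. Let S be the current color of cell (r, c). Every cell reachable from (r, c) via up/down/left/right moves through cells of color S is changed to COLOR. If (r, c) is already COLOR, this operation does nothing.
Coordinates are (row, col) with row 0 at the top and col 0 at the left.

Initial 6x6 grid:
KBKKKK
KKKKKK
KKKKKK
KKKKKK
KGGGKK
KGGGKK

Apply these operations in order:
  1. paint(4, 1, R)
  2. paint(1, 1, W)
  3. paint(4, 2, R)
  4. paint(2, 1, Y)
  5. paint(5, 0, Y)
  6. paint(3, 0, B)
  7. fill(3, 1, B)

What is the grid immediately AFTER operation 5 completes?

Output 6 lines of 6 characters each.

After op 1 paint(4,1,R):
KBKKKK
KKKKKK
KKKKKK
KKKKKK
KRGGKK
KGGGKK
After op 2 paint(1,1,W):
KBKKKK
KWKKKK
KKKKKK
KKKKKK
KRGGKK
KGGGKK
After op 3 paint(4,2,R):
KBKKKK
KWKKKK
KKKKKK
KKKKKK
KRRGKK
KGGGKK
After op 4 paint(2,1,Y):
KBKKKK
KWKKKK
KYKKKK
KKKKKK
KRRGKK
KGGGKK
After op 5 paint(5,0,Y):
KBKKKK
KWKKKK
KYKKKK
KKKKKK
KRRGKK
YGGGKK

Answer: KBKKKK
KWKKKK
KYKKKK
KKKKKK
KRRGKK
YGGGKK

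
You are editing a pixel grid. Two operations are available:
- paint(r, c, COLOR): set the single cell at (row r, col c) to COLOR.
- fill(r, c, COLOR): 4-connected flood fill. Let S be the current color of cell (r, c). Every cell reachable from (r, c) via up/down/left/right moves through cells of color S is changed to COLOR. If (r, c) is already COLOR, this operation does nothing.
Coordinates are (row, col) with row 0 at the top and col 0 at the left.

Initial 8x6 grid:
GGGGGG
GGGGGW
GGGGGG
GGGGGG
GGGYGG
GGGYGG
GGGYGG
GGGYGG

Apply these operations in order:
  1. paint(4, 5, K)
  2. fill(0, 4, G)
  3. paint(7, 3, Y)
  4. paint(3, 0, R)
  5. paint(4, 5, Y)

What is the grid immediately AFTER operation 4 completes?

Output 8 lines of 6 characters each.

After op 1 paint(4,5,K):
GGGGGG
GGGGGW
GGGGGG
GGGGGG
GGGYGK
GGGYGG
GGGYGG
GGGYGG
After op 2 fill(0,4,G) [0 cells changed]:
GGGGGG
GGGGGW
GGGGGG
GGGGGG
GGGYGK
GGGYGG
GGGYGG
GGGYGG
After op 3 paint(7,3,Y):
GGGGGG
GGGGGW
GGGGGG
GGGGGG
GGGYGK
GGGYGG
GGGYGG
GGGYGG
After op 4 paint(3,0,R):
GGGGGG
GGGGGW
GGGGGG
RGGGGG
GGGYGK
GGGYGG
GGGYGG
GGGYGG

Answer: GGGGGG
GGGGGW
GGGGGG
RGGGGG
GGGYGK
GGGYGG
GGGYGG
GGGYGG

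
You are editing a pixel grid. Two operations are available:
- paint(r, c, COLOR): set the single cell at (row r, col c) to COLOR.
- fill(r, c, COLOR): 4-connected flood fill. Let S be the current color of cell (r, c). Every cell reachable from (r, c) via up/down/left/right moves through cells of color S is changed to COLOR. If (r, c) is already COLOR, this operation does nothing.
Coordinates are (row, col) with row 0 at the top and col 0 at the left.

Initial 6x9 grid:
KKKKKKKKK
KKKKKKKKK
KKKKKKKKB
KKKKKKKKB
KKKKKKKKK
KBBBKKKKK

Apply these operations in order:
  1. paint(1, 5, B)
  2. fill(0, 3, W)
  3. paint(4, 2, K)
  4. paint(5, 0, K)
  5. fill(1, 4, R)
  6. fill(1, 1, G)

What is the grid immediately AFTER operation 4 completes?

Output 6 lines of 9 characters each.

Answer: WWWWWWWWW
WWWWWBWWW
WWWWWWWWB
WWWWWWWWB
WWKWWWWWW
KBBBWWWWW

Derivation:
After op 1 paint(1,5,B):
KKKKKKKKK
KKKKKBKKK
KKKKKKKKB
KKKKKKKKB
KKKKKKKKK
KBBBKKKKK
After op 2 fill(0,3,W) [48 cells changed]:
WWWWWWWWW
WWWWWBWWW
WWWWWWWWB
WWWWWWWWB
WWWWWWWWW
WBBBWWWWW
After op 3 paint(4,2,K):
WWWWWWWWW
WWWWWBWWW
WWWWWWWWB
WWWWWWWWB
WWKWWWWWW
WBBBWWWWW
After op 4 paint(5,0,K):
WWWWWWWWW
WWWWWBWWW
WWWWWWWWB
WWWWWWWWB
WWKWWWWWW
KBBBWWWWW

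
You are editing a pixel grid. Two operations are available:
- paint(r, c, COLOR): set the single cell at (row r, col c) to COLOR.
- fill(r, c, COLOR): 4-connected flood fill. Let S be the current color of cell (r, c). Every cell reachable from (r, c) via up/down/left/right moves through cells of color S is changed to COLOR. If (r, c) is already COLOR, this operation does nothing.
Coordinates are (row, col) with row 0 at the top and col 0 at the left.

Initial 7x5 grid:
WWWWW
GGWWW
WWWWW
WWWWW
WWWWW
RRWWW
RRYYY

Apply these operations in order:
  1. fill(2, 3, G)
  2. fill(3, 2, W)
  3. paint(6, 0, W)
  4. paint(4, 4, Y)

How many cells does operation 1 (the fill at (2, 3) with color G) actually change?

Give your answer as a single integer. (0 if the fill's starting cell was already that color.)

After op 1 fill(2,3,G) [26 cells changed]:
GGGGG
GGGGG
GGGGG
GGGGG
GGGGG
RRGGG
RRYYY

Answer: 26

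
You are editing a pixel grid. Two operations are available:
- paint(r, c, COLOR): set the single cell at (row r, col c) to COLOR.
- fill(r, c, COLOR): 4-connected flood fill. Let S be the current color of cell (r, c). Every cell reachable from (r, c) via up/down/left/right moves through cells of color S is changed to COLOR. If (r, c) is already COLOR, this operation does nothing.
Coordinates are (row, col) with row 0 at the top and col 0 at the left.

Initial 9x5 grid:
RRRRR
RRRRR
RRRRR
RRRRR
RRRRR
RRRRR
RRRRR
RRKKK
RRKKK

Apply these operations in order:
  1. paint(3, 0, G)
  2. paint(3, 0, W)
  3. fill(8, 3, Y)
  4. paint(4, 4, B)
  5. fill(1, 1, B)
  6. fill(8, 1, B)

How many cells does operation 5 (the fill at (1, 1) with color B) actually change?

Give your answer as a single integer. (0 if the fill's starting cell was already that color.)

Answer: 37

Derivation:
After op 1 paint(3,0,G):
RRRRR
RRRRR
RRRRR
GRRRR
RRRRR
RRRRR
RRRRR
RRKKK
RRKKK
After op 2 paint(3,0,W):
RRRRR
RRRRR
RRRRR
WRRRR
RRRRR
RRRRR
RRRRR
RRKKK
RRKKK
After op 3 fill(8,3,Y) [6 cells changed]:
RRRRR
RRRRR
RRRRR
WRRRR
RRRRR
RRRRR
RRRRR
RRYYY
RRYYY
After op 4 paint(4,4,B):
RRRRR
RRRRR
RRRRR
WRRRR
RRRRB
RRRRR
RRRRR
RRYYY
RRYYY
After op 5 fill(1,1,B) [37 cells changed]:
BBBBB
BBBBB
BBBBB
WBBBB
BBBBB
BBBBB
BBBBB
BBYYY
BBYYY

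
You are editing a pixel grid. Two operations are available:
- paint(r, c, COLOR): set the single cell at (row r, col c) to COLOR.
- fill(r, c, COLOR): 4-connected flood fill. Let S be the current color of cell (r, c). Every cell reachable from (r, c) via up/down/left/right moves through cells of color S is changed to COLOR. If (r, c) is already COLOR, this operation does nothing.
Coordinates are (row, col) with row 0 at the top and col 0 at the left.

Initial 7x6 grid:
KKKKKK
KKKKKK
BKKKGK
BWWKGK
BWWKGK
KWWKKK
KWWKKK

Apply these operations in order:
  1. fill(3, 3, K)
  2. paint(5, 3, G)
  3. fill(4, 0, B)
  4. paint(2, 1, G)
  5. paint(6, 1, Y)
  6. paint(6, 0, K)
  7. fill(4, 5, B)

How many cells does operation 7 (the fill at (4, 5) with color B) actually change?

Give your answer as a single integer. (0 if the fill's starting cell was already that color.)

Answer: 24

Derivation:
After op 1 fill(3,3,K) [0 cells changed]:
KKKKKK
KKKKKK
BKKKGK
BWWKGK
BWWKGK
KWWKKK
KWWKKK
After op 2 paint(5,3,G):
KKKKKK
KKKKKK
BKKKGK
BWWKGK
BWWKGK
KWWGKK
KWWKKK
After op 3 fill(4,0,B) [0 cells changed]:
KKKKKK
KKKKKK
BKKKGK
BWWKGK
BWWKGK
KWWGKK
KWWKKK
After op 4 paint(2,1,G):
KKKKKK
KKKKKK
BGKKGK
BWWKGK
BWWKGK
KWWGKK
KWWKKK
After op 5 paint(6,1,Y):
KKKKKK
KKKKKK
BGKKGK
BWWKGK
BWWKGK
KWWGKK
KYWKKK
After op 6 paint(6,0,K):
KKKKKK
KKKKKK
BGKKGK
BWWKGK
BWWKGK
KWWGKK
KYWKKK
After op 7 fill(4,5,B) [24 cells changed]:
BBBBBB
BBBBBB
BGBBGB
BWWBGB
BWWBGB
KWWGBB
KYWBBB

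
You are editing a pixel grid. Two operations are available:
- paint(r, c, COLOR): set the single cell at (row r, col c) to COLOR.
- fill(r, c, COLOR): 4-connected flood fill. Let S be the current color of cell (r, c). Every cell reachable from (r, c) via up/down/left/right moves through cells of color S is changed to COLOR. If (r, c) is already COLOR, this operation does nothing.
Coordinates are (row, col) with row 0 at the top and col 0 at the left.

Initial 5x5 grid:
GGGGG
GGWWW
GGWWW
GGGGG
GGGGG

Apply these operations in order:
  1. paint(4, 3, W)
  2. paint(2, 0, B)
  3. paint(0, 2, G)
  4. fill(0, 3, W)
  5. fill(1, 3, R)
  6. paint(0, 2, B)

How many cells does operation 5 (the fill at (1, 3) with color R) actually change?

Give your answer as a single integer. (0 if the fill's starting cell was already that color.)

Answer: 24

Derivation:
After op 1 paint(4,3,W):
GGGGG
GGWWW
GGWWW
GGGGG
GGGWG
After op 2 paint(2,0,B):
GGGGG
GGWWW
BGWWW
GGGGG
GGGWG
After op 3 paint(0,2,G):
GGGGG
GGWWW
BGWWW
GGGGG
GGGWG
After op 4 fill(0,3,W) [17 cells changed]:
WWWWW
WWWWW
BWWWW
WWWWW
WWWWW
After op 5 fill(1,3,R) [24 cells changed]:
RRRRR
RRRRR
BRRRR
RRRRR
RRRRR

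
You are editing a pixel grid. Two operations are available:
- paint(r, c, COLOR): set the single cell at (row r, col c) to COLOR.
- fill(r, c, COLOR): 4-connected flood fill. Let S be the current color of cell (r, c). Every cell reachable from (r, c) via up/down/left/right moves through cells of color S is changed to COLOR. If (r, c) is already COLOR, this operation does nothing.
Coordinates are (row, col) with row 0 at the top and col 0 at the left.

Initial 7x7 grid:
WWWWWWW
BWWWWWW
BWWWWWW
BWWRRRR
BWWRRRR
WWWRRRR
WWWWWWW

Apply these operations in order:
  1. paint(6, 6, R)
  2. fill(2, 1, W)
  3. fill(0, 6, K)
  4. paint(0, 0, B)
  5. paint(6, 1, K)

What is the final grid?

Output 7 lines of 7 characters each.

After op 1 paint(6,6,R):
WWWWWWW
BWWWWWW
BWWWWWW
BWWRRRR
BWWRRRR
WWWRRRR
WWWWWWR
After op 2 fill(2,1,W) [0 cells changed]:
WWWWWWW
BWWWWWW
BWWWWWW
BWWRRRR
BWWRRRR
WWWRRRR
WWWWWWR
After op 3 fill(0,6,K) [32 cells changed]:
KKKKKKK
BKKKKKK
BKKKKKK
BKKRRRR
BKKRRRR
KKKRRRR
KKKKKKR
After op 4 paint(0,0,B):
BKKKKKK
BKKKKKK
BKKKKKK
BKKRRRR
BKKRRRR
KKKRRRR
KKKKKKR
After op 5 paint(6,1,K):
BKKKKKK
BKKKKKK
BKKKKKK
BKKRRRR
BKKRRRR
KKKRRRR
KKKKKKR

Answer: BKKKKKK
BKKKKKK
BKKKKKK
BKKRRRR
BKKRRRR
KKKRRRR
KKKKKKR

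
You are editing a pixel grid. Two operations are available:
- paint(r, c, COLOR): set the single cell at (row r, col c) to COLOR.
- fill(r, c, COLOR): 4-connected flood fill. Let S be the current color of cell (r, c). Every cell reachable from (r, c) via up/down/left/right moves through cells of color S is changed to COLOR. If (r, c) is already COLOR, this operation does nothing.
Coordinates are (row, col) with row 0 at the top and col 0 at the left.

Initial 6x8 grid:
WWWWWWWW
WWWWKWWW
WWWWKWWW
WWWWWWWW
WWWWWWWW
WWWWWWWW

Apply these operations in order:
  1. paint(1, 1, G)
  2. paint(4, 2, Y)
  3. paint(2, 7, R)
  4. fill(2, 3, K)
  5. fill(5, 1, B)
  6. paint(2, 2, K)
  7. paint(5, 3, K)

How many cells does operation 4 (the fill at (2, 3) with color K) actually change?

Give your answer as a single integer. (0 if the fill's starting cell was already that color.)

Answer: 43

Derivation:
After op 1 paint(1,1,G):
WWWWWWWW
WGWWKWWW
WWWWKWWW
WWWWWWWW
WWWWWWWW
WWWWWWWW
After op 2 paint(4,2,Y):
WWWWWWWW
WGWWKWWW
WWWWKWWW
WWWWWWWW
WWYWWWWW
WWWWWWWW
After op 3 paint(2,7,R):
WWWWWWWW
WGWWKWWW
WWWWKWWR
WWWWWWWW
WWYWWWWW
WWWWWWWW
After op 4 fill(2,3,K) [43 cells changed]:
KKKKKKKK
KGKKKKKK
KKKKKKKR
KKKKKKKK
KKYKKKKK
KKKKKKKK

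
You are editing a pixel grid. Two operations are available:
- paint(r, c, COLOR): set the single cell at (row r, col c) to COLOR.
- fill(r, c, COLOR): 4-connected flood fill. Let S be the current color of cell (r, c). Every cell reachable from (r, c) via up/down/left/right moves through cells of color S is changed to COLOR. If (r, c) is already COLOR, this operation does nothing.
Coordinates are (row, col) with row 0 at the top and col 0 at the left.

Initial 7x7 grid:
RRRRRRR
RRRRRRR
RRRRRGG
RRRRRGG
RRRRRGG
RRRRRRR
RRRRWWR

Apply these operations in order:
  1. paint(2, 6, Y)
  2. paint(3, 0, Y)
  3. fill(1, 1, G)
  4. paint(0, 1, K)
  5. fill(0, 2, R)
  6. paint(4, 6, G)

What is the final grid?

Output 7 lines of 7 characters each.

After op 1 paint(2,6,Y):
RRRRRRR
RRRRRRR
RRRRRGY
RRRRRGG
RRRRRGG
RRRRRRR
RRRRWWR
After op 2 paint(3,0,Y):
RRRRRRR
RRRRRRR
RRRRRGY
YRRRRGG
RRRRRGG
RRRRRRR
RRRRWWR
After op 3 fill(1,1,G) [40 cells changed]:
GGGGGGG
GGGGGGG
GGGGGGY
YGGGGGG
GGGGGGG
GGGGGGG
GGGGWWG
After op 4 paint(0,1,K):
GKGGGGG
GGGGGGG
GGGGGGY
YGGGGGG
GGGGGGG
GGGGGGG
GGGGWWG
After op 5 fill(0,2,R) [44 cells changed]:
RKRRRRR
RRRRRRR
RRRRRRY
YRRRRRR
RRRRRRR
RRRRRRR
RRRRWWR
After op 6 paint(4,6,G):
RKRRRRR
RRRRRRR
RRRRRRY
YRRRRRR
RRRRRRG
RRRRRRR
RRRRWWR

Answer: RKRRRRR
RRRRRRR
RRRRRRY
YRRRRRR
RRRRRRG
RRRRRRR
RRRRWWR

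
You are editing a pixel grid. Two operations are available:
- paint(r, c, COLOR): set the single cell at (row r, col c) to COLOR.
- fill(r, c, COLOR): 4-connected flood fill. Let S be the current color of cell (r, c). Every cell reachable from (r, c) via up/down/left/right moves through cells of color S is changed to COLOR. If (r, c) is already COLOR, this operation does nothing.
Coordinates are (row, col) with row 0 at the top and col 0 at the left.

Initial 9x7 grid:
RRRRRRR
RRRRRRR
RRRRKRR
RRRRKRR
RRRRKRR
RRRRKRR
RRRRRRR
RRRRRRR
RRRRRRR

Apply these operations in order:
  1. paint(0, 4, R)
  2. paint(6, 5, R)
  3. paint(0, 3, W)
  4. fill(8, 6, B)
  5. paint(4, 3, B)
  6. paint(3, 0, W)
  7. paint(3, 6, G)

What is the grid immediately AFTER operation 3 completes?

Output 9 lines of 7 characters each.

After op 1 paint(0,4,R):
RRRRRRR
RRRRRRR
RRRRKRR
RRRRKRR
RRRRKRR
RRRRKRR
RRRRRRR
RRRRRRR
RRRRRRR
After op 2 paint(6,5,R):
RRRRRRR
RRRRRRR
RRRRKRR
RRRRKRR
RRRRKRR
RRRRKRR
RRRRRRR
RRRRRRR
RRRRRRR
After op 3 paint(0,3,W):
RRRWRRR
RRRRRRR
RRRRKRR
RRRRKRR
RRRRKRR
RRRRKRR
RRRRRRR
RRRRRRR
RRRRRRR

Answer: RRRWRRR
RRRRRRR
RRRRKRR
RRRRKRR
RRRRKRR
RRRRKRR
RRRRRRR
RRRRRRR
RRRRRRR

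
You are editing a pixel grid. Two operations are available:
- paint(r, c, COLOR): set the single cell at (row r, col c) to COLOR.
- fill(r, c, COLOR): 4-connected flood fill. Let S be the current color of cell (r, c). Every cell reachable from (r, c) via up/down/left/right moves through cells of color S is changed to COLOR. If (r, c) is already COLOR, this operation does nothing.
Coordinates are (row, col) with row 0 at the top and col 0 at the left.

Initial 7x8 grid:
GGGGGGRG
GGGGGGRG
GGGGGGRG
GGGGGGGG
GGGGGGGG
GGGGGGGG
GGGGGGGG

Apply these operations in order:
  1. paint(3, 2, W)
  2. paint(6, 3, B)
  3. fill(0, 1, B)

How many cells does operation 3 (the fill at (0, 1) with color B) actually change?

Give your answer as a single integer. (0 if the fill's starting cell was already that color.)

Answer: 51

Derivation:
After op 1 paint(3,2,W):
GGGGGGRG
GGGGGGRG
GGGGGGRG
GGWGGGGG
GGGGGGGG
GGGGGGGG
GGGGGGGG
After op 2 paint(6,3,B):
GGGGGGRG
GGGGGGRG
GGGGGGRG
GGWGGGGG
GGGGGGGG
GGGGGGGG
GGGBGGGG
After op 3 fill(0,1,B) [51 cells changed]:
BBBBBBRB
BBBBBBRB
BBBBBBRB
BBWBBBBB
BBBBBBBB
BBBBBBBB
BBBBBBBB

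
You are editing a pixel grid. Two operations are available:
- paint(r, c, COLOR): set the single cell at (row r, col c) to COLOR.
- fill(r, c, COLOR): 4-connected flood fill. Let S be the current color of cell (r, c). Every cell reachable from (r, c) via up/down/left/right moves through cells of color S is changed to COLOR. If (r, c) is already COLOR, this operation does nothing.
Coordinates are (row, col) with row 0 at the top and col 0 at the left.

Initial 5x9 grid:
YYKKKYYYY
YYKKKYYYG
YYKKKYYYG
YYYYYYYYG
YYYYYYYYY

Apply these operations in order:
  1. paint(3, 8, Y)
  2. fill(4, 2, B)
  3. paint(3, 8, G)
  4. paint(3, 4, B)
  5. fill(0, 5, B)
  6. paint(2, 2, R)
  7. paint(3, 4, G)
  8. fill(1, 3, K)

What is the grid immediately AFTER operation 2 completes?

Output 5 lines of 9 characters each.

After op 1 paint(3,8,Y):
YYKKKYYYY
YYKKKYYYG
YYKKKYYYG
YYYYYYYYY
YYYYYYYYY
After op 2 fill(4,2,B) [34 cells changed]:
BBKKKBBBB
BBKKKBBBG
BBKKKBBBG
BBBBBBBBB
BBBBBBBBB

Answer: BBKKKBBBB
BBKKKBBBG
BBKKKBBBG
BBBBBBBBB
BBBBBBBBB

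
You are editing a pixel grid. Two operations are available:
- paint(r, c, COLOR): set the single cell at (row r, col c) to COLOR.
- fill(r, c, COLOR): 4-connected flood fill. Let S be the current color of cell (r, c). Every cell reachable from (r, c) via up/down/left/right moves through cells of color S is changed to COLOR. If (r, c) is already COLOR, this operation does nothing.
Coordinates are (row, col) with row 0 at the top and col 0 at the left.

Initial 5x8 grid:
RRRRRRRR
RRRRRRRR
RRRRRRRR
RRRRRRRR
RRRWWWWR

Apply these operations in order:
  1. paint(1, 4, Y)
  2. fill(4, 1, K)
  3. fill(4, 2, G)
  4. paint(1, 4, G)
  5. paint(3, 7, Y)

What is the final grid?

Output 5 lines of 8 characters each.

Answer: GGGGGGGG
GGGGGGGG
GGGGGGGG
GGGGGGGY
GGGWWWWG

Derivation:
After op 1 paint(1,4,Y):
RRRRRRRR
RRRRYRRR
RRRRRRRR
RRRRRRRR
RRRWWWWR
After op 2 fill(4,1,K) [35 cells changed]:
KKKKKKKK
KKKKYKKK
KKKKKKKK
KKKKKKKK
KKKWWWWK
After op 3 fill(4,2,G) [35 cells changed]:
GGGGGGGG
GGGGYGGG
GGGGGGGG
GGGGGGGG
GGGWWWWG
After op 4 paint(1,4,G):
GGGGGGGG
GGGGGGGG
GGGGGGGG
GGGGGGGG
GGGWWWWG
After op 5 paint(3,7,Y):
GGGGGGGG
GGGGGGGG
GGGGGGGG
GGGGGGGY
GGGWWWWG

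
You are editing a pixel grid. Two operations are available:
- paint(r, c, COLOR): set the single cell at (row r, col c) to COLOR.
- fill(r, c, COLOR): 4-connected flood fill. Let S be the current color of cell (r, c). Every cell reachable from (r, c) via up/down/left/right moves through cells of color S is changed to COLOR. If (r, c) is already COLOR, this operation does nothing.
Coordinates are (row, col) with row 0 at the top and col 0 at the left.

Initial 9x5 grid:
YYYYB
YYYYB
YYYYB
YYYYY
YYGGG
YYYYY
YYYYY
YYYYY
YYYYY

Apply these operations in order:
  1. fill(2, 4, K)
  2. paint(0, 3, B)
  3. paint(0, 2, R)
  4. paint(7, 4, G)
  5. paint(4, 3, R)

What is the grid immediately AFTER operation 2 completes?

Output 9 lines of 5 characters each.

After op 1 fill(2,4,K) [3 cells changed]:
YYYYK
YYYYK
YYYYK
YYYYY
YYGGG
YYYYY
YYYYY
YYYYY
YYYYY
After op 2 paint(0,3,B):
YYYBK
YYYYK
YYYYK
YYYYY
YYGGG
YYYYY
YYYYY
YYYYY
YYYYY

Answer: YYYBK
YYYYK
YYYYK
YYYYY
YYGGG
YYYYY
YYYYY
YYYYY
YYYYY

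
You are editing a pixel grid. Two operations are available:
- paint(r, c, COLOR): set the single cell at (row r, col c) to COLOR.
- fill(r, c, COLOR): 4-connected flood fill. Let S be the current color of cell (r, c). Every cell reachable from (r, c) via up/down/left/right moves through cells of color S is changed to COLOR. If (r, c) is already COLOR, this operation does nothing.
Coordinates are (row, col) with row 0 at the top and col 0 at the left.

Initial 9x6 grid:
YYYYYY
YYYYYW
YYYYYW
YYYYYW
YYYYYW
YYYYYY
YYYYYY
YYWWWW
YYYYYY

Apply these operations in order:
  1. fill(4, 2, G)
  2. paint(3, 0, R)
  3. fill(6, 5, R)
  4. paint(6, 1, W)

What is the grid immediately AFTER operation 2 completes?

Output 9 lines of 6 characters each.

Answer: GGGGGG
GGGGGW
GGGGGW
RGGGGW
GGGGGW
GGGGGG
GGGGGG
GGWWWW
GGGGGG

Derivation:
After op 1 fill(4,2,G) [46 cells changed]:
GGGGGG
GGGGGW
GGGGGW
GGGGGW
GGGGGW
GGGGGG
GGGGGG
GGWWWW
GGGGGG
After op 2 paint(3,0,R):
GGGGGG
GGGGGW
GGGGGW
RGGGGW
GGGGGW
GGGGGG
GGGGGG
GGWWWW
GGGGGG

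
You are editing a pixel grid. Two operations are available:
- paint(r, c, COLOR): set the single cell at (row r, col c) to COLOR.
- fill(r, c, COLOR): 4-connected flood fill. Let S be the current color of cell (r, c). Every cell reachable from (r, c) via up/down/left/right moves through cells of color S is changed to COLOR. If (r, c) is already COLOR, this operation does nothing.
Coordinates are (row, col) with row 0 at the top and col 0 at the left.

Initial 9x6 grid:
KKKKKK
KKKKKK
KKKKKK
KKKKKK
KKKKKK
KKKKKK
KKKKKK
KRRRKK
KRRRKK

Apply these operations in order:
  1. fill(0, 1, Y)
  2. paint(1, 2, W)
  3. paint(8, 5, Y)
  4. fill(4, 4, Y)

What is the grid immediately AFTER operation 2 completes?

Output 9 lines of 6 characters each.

Answer: YYYYYY
YYWYYY
YYYYYY
YYYYYY
YYYYYY
YYYYYY
YYYYYY
YRRRYY
YRRRYY

Derivation:
After op 1 fill(0,1,Y) [48 cells changed]:
YYYYYY
YYYYYY
YYYYYY
YYYYYY
YYYYYY
YYYYYY
YYYYYY
YRRRYY
YRRRYY
After op 2 paint(1,2,W):
YYYYYY
YYWYYY
YYYYYY
YYYYYY
YYYYYY
YYYYYY
YYYYYY
YRRRYY
YRRRYY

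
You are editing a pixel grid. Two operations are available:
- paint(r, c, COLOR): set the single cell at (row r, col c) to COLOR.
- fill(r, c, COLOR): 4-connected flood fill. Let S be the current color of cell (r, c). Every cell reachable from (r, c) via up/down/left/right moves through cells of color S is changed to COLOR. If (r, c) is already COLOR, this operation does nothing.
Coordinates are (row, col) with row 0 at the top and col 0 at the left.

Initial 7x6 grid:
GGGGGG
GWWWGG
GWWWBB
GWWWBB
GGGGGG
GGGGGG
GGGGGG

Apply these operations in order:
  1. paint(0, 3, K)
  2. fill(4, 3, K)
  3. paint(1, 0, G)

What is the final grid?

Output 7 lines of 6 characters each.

After op 1 paint(0,3,K):
GGGKGG
GWWWGG
GWWWBB
GWWWBB
GGGGGG
GGGGGG
GGGGGG
After op 2 fill(4,3,K) [24 cells changed]:
KKKKGG
KWWWGG
KWWWBB
KWWWBB
KKKKKK
KKKKKK
KKKKKK
After op 3 paint(1,0,G):
KKKKGG
GWWWGG
KWWWBB
KWWWBB
KKKKKK
KKKKKK
KKKKKK

Answer: KKKKGG
GWWWGG
KWWWBB
KWWWBB
KKKKKK
KKKKKK
KKKKKK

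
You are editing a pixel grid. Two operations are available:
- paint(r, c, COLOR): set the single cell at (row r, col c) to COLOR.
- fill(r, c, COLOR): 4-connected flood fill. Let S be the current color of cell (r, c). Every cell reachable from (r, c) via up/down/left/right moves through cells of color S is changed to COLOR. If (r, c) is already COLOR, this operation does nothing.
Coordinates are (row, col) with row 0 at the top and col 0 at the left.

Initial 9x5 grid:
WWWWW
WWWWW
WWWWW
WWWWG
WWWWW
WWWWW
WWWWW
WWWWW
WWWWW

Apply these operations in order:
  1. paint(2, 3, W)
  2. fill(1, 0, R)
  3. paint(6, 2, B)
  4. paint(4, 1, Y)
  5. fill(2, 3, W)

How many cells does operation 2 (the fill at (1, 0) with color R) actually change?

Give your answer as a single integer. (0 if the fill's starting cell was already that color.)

After op 1 paint(2,3,W):
WWWWW
WWWWW
WWWWW
WWWWG
WWWWW
WWWWW
WWWWW
WWWWW
WWWWW
After op 2 fill(1,0,R) [44 cells changed]:
RRRRR
RRRRR
RRRRR
RRRRG
RRRRR
RRRRR
RRRRR
RRRRR
RRRRR

Answer: 44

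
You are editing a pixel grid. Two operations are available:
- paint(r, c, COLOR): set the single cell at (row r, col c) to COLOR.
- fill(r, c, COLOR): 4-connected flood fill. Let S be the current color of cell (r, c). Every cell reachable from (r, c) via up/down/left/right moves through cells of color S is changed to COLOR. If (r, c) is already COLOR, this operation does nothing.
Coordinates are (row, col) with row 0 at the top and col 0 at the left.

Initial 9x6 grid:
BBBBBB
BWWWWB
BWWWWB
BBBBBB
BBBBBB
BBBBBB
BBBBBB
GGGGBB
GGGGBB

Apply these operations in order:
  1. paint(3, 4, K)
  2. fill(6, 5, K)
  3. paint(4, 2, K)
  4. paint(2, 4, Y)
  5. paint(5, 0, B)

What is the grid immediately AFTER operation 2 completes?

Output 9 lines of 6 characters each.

Answer: KKKKKK
KWWWWK
KWWWWK
KKKKKK
KKKKKK
KKKKKK
KKKKKK
GGGGKK
GGGGKK

Derivation:
After op 1 paint(3,4,K):
BBBBBB
BWWWWB
BWWWWB
BBBBKB
BBBBBB
BBBBBB
BBBBBB
GGGGBB
GGGGBB
After op 2 fill(6,5,K) [37 cells changed]:
KKKKKK
KWWWWK
KWWWWK
KKKKKK
KKKKKK
KKKKKK
KKKKKK
GGGGKK
GGGGKK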